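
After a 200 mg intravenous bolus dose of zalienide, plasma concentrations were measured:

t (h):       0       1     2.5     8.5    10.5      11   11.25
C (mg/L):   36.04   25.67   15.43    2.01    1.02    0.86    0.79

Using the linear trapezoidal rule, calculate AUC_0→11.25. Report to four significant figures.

AUC = 117.7 mg/L·h

Trapezoidal AUC_0→11.25:
  [0→1]: (36.04+25.67)/2 × 1 = 30.855
  [1→2.5]: (25.67+15.43)/2 × 1.5 = 30.825
  [2.5→8.5]: (15.43+2.01)/2 × 6 = 52.32
  [8.5→10.5]: (2.01+1.02)/2 × 2 = 3.03
  [10.5→11]: (1.02+0.86)/2 × 0.5 = 0.47
  [11→11.25]: (0.86+0.79)/2 × 0.25 = 0.20625
  Sum = 117.70625 mg/L·h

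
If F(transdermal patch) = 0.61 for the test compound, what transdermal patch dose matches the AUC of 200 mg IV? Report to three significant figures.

D_transdermal = 328 mg

For equal systemic exposure: F × D_ev = D_iv
D_ev = D_iv / F = 200 / 0.61 = 327.869 mg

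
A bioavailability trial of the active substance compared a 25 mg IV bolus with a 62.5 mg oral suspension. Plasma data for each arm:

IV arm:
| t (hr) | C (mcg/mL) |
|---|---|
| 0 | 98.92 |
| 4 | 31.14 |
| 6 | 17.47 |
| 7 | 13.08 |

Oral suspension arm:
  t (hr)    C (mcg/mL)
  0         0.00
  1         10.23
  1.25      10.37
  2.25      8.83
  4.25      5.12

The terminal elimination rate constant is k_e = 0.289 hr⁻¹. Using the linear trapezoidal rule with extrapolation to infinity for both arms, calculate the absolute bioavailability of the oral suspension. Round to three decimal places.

Trapezoidal AUC_0→7 (IV):
  [0→4]: (98.92+31.14)/2 × 4 = 260.12
  [4→6]: (31.14+17.47)/2 × 2 = 48.61
  [6→7]: (17.47+13.08)/2 × 1 = 15.275
  Sum = 324.005 mcg/mL·hr
IV tail: 13.08/0.289 = 45.260; AUC_iv,0→∞ = 324.005 + 45.260 = 369.265 mcg/mL·hr
Trapezoidal AUC_0→4.25 (oral suspension):
  [0→1]: (0.00+10.23)/2 × 1 = 5.115
  [1→1.25]: (10.23+10.37)/2 × 0.25 = 2.575
  [1.25→2.25]: (10.37+8.83)/2 × 1 = 9.6
  [2.25→4.25]: (8.83+5.12)/2 × 2 = 13.95
  Sum = 31.24 mcg/mL·hr
oral suspension tail: 5.12/0.289 = 17.716; AUC_ev,0→∞ = 31.24 + 17.716 = 48.956 mcg/mL·hr
F = (AUC_ev/D_ev)/(AUC_iv/D_iv) = (48.956/62.5)/(369.265/25) = 0.783296/14.7706 = 0.0530

F = 0.053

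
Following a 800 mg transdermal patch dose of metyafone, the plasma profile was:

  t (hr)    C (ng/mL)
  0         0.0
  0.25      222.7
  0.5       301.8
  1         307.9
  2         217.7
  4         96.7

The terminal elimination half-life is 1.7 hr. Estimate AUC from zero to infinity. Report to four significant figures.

Trapezoidal AUC_0→4:
  [0→0.25]: (0.0+222.7)/2 × 0.25 = 27.8375
  [0.25→0.5]: (222.7+301.8)/2 × 0.25 = 65.5625
  [0.5→1]: (301.8+307.9)/2 × 0.5 = 152.425
  [1→2]: (307.9+217.7)/2 × 1 = 262.8
  [2→4]: (217.7+96.7)/2 × 2 = 314.4
  Sum = 823.025 ng/mL·hr
k_e = ln2 / t½ = 0.693147 / 1.7 = 0.4077 hr^-1
Extrapolated tail: C_last / k_e = 96.7 / 0.4077 = 237.184
AUC_0→∞ = 823.025 + 237.184 = 1060.209 ng/mL·hr

AUC = 1060 ng/mL·hr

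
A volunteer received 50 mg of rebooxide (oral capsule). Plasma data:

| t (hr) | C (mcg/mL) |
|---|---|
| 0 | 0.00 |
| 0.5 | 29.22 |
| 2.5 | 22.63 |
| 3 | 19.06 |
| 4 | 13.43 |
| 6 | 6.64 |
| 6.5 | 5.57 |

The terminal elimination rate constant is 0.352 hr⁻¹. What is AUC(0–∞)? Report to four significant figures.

AUC = 124.8 mcg/mL·hr

Trapezoidal AUC_0→6.5:
  [0→0.5]: (0.00+29.22)/2 × 0.5 = 7.305
  [0.5→2.5]: (29.22+22.63)/2 × 2 = 51.85
  [2.5→3]: (22.63+19.06)/2 × 0.5 = 10.4225
  [3→4]: (19.06+13.43)/2 × 1 = 16.245
  [4→6]: (13.43+6.64)/2 × 2 = 20.07
  [6→6.5]: (6.64+5.57)/2 × 0.5 = 3.0525
  Sum = 108.945 mcg/mL·hr
Extrapolated tail: C_last / k_e = 5.57 / 0.352 = 15.824
AUC_0→∞ = 108.945 + 15.824 = 124.769 mcg/mL·hr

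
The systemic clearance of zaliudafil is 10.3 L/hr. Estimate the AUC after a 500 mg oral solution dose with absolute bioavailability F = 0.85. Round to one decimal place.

AUC_0→∞ = F × Dose / CL
        = 0.85 × 500 / 10.3 = 41.2621 mg/L·hr

AUC = 41.3 mg/L·hr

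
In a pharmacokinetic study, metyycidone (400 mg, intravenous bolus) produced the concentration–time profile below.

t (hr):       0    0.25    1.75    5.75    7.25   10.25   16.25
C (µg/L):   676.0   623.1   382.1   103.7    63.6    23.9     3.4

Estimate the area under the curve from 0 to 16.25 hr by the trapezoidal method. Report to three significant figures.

Trapezoidal AUC_0→16.25:
  [0→0.25]: (676.0+623.1)/2 × 0.25 = 162.3875
  [0.25→1.75]: (623.1+382.1)/2 × 1.5 = 753.9
  [1.75→5.75]: (382.1+103.7)/2 × 4 = 971.6
  [5.75→7.25]: (103.7+63.6)/2 × 1.5 = 125.475
  [7.25→10.25]: (63.6+23.9)/2 × 3 = 131.25
  [10.25→16.25]: (23.9+3.4)/2 × 6 = 81.9
  Sum = 2226.5125 µg/L·hr

AUC = 2230 µg/L·hr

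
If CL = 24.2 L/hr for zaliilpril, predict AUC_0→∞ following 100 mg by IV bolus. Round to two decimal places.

AUC_0→∞ = Dose_iv / CL
        = 100 / 24.2 = 4.13223 mg/L·hr

AUC = 4.13 mg/L·hr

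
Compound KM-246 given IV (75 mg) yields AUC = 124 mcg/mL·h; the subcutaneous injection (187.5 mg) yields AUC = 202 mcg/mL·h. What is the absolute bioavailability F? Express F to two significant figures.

F = (AUC_ev / D_ev) / (AUC_iv / D_iv)
  = (202/187.5) / (124/75)
  = 1.07733 / 1.65333 = 0.6516

F = 0.65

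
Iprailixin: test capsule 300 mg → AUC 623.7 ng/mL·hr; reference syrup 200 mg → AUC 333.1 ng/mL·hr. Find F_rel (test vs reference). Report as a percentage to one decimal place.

F_rel = 124.8%

F_rel = (AUC_test/D_test) / (AUC_ref/D_ref)
      = (623.7/300) / (333.1/200)
      = 2.079 / 1.6655 = 1.2483 = 124.83%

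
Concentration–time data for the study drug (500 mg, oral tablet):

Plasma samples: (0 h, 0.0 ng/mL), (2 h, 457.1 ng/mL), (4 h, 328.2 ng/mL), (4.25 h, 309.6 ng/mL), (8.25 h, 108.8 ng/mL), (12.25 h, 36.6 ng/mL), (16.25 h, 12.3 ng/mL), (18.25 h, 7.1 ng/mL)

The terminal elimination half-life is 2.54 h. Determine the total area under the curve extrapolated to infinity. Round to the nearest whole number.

AUC = 2593 ng/mL·h

Trapezoidal AUC_0→18.25:
  [0→2]: (0.0+457.1)/2 × 2 = 457.1
  [2→4]: (457.1+328.2)/2 × 2 = 785.3
  [4→4.25]: (328.2+309.6)/2 × 0.25 = 79.725
  [4.25→8.25]: (309.6+108.8)/2 × 4 = 836.8
  [8.25→12.25]: (108.8+36.6)/2 × 4 = 290.8
  [12.25→16.25]: (36.6+12.3)/2 × 4 = 97.8
  [16.25→18.25]: (12.3+7.1)/2 × 2 = 19.4
  Sum = 2566.925 ng/mL·h
k_e = ln2 / t½ = 0.693147 / 2.54 = 0.2729 h^-1
Extrapolated tail: C_last / k_e = 7.1 / 0.2729 = 26.017
AUC_0→∞ = 2566.925 + 26.017 = 2592.942 ng/mL·h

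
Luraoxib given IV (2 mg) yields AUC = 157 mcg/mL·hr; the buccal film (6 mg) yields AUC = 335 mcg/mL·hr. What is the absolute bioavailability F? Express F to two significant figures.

F = 0.71

F = (AUC_ev / D_ev) / (AUC_iv / D_iv)
  = (335/6) / (157/2)
  = 55.8333 / 78.5 = 0.7113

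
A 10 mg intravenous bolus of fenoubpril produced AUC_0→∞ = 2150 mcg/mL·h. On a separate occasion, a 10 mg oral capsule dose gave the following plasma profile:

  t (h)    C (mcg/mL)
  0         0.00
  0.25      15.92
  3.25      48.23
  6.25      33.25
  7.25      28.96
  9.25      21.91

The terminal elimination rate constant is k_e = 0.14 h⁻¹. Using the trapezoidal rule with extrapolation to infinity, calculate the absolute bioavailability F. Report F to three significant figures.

Trapezoidal AUC_0→9.25 (oral capsule):
  [0→0.25]: (0.00+15.92)/2 × 0.25 = 1.99
  [0.25→3.25]: (15.92+48.23)/2 × 3 = 96.225
  [3.25→6.25]: (48.23+33.25)/2 × 3 = 122.22
  [6.25→7.25]: (33.25+28.96)/2 × 1 = 31.105
  [7.25→9.25]: (28.96+21.91)/2 × 2 = 50.87
  Sum = 302.41 mcg/mL·h
Tail: C_last/k_e = 21.91/0.14 = 156.500
AUC_0→∞ (oral capsule) = 302.41 + 156.500 = 458.91 mcg/mL·h
F = (AUC_ev/D_ev)/(AUC_iv/D_iv) = (458.91/10)/(2150/10) = 45.891/215 = 0.2134

F = 0.213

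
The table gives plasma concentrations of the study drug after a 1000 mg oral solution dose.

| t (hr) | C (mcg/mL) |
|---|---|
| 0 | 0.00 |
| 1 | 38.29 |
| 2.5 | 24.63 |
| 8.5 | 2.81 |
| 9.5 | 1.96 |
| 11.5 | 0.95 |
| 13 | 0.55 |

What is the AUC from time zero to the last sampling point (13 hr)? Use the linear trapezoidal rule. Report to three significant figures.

Trapezoidal AUC_0→13:
  [0→1]: (0.00+38.29)/2 × 1 = 19.145
  [1→2.5]: (38.29+24.63)/2 × 1.5 = 47.19
  [2.5→8.5]: (24.63+2.81)/2 × 6 = 82.32
  [8.5→9.5]: (2.81+1.96)/2 × 1 = 2.385
  [9.5→11.5]: (1.96+0.95)/2 × 2 = 2.91
  [11.5→13]: (0.95+0.55)/2 × 1.5 = 1.125
  Sum = 155.075 mcg/mL·hr

AUC = 155 mcg/mL·hr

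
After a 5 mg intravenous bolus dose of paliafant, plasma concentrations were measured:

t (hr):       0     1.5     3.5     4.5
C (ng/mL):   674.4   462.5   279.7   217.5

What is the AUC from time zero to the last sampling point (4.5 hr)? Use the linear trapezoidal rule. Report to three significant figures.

AUC = 1840 ng/mL·hr

Trapezoidal AUC_0→4.5:
  [0→1.5]: (674.4+462.5)/2 × 1.5 = 852.675
  [1.5→3.5]: (462.5+279.7)/2 × 2 = 742.2
  [3.5→4.5]: (279.7+217.5)/2 × 1 = 248.6
  Sum = 1843.475 ng/mL·hr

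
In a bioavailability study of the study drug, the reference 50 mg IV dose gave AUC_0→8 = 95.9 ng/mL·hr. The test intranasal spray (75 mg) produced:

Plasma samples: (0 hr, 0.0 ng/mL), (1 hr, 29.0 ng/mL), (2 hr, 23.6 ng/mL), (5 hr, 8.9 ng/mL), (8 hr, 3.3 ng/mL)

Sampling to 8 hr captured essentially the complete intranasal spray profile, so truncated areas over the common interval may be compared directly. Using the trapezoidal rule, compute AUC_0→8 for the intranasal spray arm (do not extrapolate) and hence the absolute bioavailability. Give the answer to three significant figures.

Trapezoidal AUC_0→8 (intranasal spray):
  [0→1]: (0.0+29.0)/2 × 1 = 14.5
  [1→2]: (29.0+23.6)/2 × 1 = 26.3
  [2→5]: (23.6+8.9)/2 × 3 = 48.75
  [5→8]: (8.9+3.3)/2 × 3 = 18.3
  Sum = 107.85 ng/mL·hr
F = (AUC_ev/D_ev)/(AUC_iv/D_iv) = (107.85/75)/(95.9/50) = 1.438/1.918 = 0.7497

F = 0.750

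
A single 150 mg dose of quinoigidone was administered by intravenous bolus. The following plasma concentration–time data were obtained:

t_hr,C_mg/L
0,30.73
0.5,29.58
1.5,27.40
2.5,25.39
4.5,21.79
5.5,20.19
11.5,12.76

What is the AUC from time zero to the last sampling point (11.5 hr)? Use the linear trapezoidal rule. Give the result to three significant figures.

Trapezoidal AUC_0→11.5:
  [0→0.5]: (30.73+29.58)/2 × 0.5 = 15.0775
  [0.5→1.5]: (29.58+27.40)/2 × 1 = 28.49
  [1.5→2.5]: (27.40+25.39)/2 × 1 = 26.395
  [2.5→4.5]: (25.39+21.79)/2 × 2 = 47.18
  [4.5→5.5]: (21.79+20.19)/2 × 1 = 20.99
  [5.5→11.5]: (20.19+12.76)/2 × 6 = 98.85
  Sum = 236.9825 mg/L·hr

AUC = 237 mg/L·hr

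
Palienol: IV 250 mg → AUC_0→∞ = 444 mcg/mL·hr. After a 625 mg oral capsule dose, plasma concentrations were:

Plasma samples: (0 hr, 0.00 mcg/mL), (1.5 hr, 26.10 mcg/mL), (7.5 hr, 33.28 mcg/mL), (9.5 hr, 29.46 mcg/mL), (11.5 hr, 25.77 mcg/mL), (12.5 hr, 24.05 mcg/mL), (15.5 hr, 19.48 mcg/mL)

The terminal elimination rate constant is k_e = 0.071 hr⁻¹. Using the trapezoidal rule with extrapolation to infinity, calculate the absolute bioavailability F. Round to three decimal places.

Trapezoidal AUC_0→15.5 (oral capsule):
  [0→1.5]: (0.00+26.10)/2 × 1.5 = 19.575
  [1.5→7.5]: (26.10+33.28)/2 × 6 = 178.14
  [7.5→9.5]: (33.28+29.46)/2 × 2 = 62.74
  [9.5→11.5]: (29.46+25.77)/2 × 2 = 55.23
  [11.5→12.5]: (25.77+24.05)/2 × 1 = 24.91
  [12.5→15.5]: (24.05+19.48)/2 × 3 = 65.295
  Sum = 405.89 mcg/mL·hr
Tail: C_last/k_e = 19.48/0.071 = 274.366
AUC_0→∞ (oral capsule) = 405.89 + 274.366 = 680.256 mcg/mL·hr
F = (AUC_ev/D_ev)/(AUC_iv/D_iv) = (680.256/625)/(444/250) = 1.0884096/1.776 = 0.6128

F = 0.613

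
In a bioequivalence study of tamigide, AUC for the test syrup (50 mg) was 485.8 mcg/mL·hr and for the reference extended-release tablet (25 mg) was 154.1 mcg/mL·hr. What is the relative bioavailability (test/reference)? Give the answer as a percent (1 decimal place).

F_rel = (AUC_test/D_test) / (AUC_ref/D_ref)
      = (485.8/50) / (154.1/25)
      = 9.716 / 6.164 = 1.5762 = 157.62%

F_rel = 157.6%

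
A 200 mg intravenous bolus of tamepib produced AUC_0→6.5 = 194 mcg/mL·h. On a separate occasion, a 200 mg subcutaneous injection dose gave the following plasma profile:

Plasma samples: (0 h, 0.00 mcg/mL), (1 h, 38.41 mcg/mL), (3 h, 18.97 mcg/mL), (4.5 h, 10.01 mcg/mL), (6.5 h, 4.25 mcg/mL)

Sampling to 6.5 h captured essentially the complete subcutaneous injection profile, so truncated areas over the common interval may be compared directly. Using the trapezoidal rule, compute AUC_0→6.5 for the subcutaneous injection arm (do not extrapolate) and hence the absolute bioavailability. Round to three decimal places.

Trapezoidal AUC_0→6.5 (subcutaneous injection):
  [0→1]: (0.00+38.41)/2 × 1 = 19.205
  [1→3]: (38.41+18.97)/2 × 2 = 57.38
  [3→4.5]: (18.97+10.01)/2 × 1.5 = 21.735
  [4.5→6.5]: (10.01+4.25)/2 × 2 = 14.26
  Sum = 112.58 mcg/mL·h
F = (AUC_ev/D_ev)/(AUC_iv/D_iv) = (112.58/200)/(194/200) = 0.5629/0.97 = 0.5803

F = 0.580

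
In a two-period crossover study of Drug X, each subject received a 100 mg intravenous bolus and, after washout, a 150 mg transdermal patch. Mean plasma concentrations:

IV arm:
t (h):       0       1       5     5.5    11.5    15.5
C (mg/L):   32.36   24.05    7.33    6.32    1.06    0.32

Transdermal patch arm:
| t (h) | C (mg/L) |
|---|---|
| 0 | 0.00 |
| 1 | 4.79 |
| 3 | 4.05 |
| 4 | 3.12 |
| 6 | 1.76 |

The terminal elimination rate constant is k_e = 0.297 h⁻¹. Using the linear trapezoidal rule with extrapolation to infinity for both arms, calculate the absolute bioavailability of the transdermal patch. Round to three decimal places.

Trapezoidal AUC_0→15.5 (IV):
  [0→1]: (32.36+24.05)/2 × 1 = 28.205
  [1→5]: (24.05+7.33)/2 × 4 = 62.76
  [5→5.5]: (7.33+6.32)/2 × 0.5 = 3.4125
  [5.5→11.5]: (6.32+1.06)/2 × 6 = 22.14
  [11.5→15.5]: (1.06+0.32)/2 × 4 = 2.76
  Sum = 119.2775 mg/L·h
IV tail: 0.32/0.297 = 1.077; AUC_iv,0→∞ = 119.2775 + 1.077 = 120.3545 mg/L·h
Trapezoidal AUC_0→6 (transdermal patch):
  [0→1]: (0.00+4.79)/2 × 1 = 2.395
  [1→3]: (4.79+4.05)/2 × 2 = 8.84
  [3→4]: (4.05+3.12)/2 × 1 = 3.585
  [4→6]: (3.12+1.76)/2 × 2 = 4.88
  Sum = 19.7 mg/L·h
transdermal patch tail: 1.76/0.297 = 5.926; AUC_ev,0→∞ = 19.7 + 5.926 = 25.626 mg/L·h
F = (AUC_ev/D_ev)/(AUC_iv/D_iv) = (25.626/150)/(120.3545/100) = 0.17084/1.203545 = 0.1419

F = 0.142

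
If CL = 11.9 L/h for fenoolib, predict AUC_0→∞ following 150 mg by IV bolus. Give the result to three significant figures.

AUC = 12.6 mg/L·h

AUC_0→∞ = Dose_iv / CL
        = 150 / 11.9 = 12.605 mg/L·h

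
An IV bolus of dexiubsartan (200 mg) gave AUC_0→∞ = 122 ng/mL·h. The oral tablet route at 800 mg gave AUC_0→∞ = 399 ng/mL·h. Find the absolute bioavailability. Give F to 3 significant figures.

F = 0.818

F = (AUC_ev / D_ev) / (AUC_iv / D_iv)
  = (399/800) / (122/200)
  = 0.49875 / 0.61 = 0.8176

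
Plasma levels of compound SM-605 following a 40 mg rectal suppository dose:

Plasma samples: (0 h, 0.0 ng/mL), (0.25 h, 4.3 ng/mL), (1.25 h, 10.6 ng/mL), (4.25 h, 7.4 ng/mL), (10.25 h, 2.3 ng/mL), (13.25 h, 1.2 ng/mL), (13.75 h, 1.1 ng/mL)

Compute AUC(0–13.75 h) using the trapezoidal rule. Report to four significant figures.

AUC = 69.91 ng/mL·h

Trapezoidal AUC_0→13.75:
  [0→0.25]: (0.0+4.3)/2 × 0.25 = 0.5375
  [0.25→1.25]: (4.3+10.6)/2 × 1 = 7.45
  [1.25→4.25]: (10.6+7.4)/2 × 3 = 27.0
  [4.25→10.25]: (7.4+2.3)/2 × 6 = 29.1
  [10.25→13.25]: (2.3+1.2)/2 × 3 = 5.25
  [13.25→13.75]: (1.2+1.1)/2 × 0.5 = 0.575
  Sum = 69.9125 ng/mL·h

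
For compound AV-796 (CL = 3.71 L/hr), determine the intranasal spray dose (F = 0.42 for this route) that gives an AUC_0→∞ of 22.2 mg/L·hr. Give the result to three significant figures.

Dose = 196 mg

Dose = CL × AUC_0→∞ / F
     = 3.71 × 22.2 / 0.42 = 196.1 mg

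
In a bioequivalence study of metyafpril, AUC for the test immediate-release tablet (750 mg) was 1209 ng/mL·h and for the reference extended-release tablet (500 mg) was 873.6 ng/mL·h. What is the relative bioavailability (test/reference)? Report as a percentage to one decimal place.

F_rel = 92.3%

F_rel = (AUC_test/D_test) / (AUC_ref/D_ref)
      = (1209/750) / (873.6/500)
      = 1.612 / 1.7472 = 0.9226 = 92.26%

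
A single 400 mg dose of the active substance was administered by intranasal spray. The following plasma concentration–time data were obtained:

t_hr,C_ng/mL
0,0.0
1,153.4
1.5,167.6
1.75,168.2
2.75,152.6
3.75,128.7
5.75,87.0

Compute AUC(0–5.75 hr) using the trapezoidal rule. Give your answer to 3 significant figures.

Trapezoidal AUC_0→5.75:
  [0→1]: (0.0+153.4)/2 × 1 = 76.7
  [1→1.5]: (153.4+167.6)/2 × 0.5 = 80.25
  [1.5→1.75]: (167.6+168.2)/2 × 0.25 = 41.975
  [1.75→2.75]: (168.2+152.6)/2 × 1 = 160.4
  [2.75→3.75]: (152.6+128.7)/2 × 1 = 140.65
  [3.75→5.75]: (128.7+87.0)/2 × 2 = 215.7
  Sum = 715.675 ng/mL·hr

AUC = 716 ng/mL·hr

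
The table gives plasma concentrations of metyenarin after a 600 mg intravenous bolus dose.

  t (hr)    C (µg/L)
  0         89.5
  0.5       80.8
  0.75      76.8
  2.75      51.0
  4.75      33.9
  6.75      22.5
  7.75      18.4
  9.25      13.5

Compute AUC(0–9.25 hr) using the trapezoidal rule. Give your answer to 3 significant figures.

Trapezoidal AUC_0→9.25:
  [0→0.5]: (89.5+80.8)/2 × 0.5 = 42.575
  [0.5→0.75]: (80.8+76.8)/2 × 0.25 = 19.7
  [0.75→2.75]: (76.8+51.0)/2 × 2 = 127.8
  [2.75→4.75]: (51.0+33.9)/2 × 2 = 84.9
  [4.75→6.75]: (33.9+22.5)/2 × 2 = 56.4
  [6.75→7.75]: (22.5+18.4)/2 × 1 = 20.45
  [7.75→9.25]: (18.4+13.5)/2 × 1.5 = 23.925
  Sum = 375.75 µg/L·hr

AUC = 376 µg/L·hr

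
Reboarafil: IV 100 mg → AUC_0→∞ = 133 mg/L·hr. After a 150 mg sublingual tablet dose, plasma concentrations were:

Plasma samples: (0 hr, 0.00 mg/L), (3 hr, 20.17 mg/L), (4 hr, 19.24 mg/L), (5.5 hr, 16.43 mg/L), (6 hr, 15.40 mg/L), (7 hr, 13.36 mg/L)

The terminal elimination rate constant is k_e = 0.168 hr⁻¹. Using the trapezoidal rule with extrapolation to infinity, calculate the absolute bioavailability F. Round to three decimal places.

F = 0.895

Trapezoidal AUC_0→7 (sublingual tablet):
  [0→3]: (0.00+20.17)/2 × 3 = 30.255
  [3→4]: (20.17+19.24)/2 × 1 = 19.705
  [4→5.5]: (19.24+16.43)/2 × 1.5 = 26.7525
  [5.5→6]: (16.43+15.40)/2 × 0.5 = 7.9575
  [6→7]: (15.40+13.36)/2 × 1 = 14.38
  Sum = 99.05 mg/L·hr
Tail: C_last/k_e = 13.36/0.168 = 79.524
AUC_0→∞ (sublingual tablet) = 99.05 + 79.524 = 178.574 mg/L·hr
F = (AUC_ev/D_ev)/(AUC_iv/D_iv) = (178.574/150)/(133/100) = 1.19049/1.33 = 0.8951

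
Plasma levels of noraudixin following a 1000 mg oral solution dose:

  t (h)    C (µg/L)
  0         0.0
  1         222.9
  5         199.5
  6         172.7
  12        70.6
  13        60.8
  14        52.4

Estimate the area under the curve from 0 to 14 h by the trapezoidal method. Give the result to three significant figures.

Trapezoidal AUC_0→14:
  [0→1]: (0.0+222.9)/2 × 1 = 111.45
  [1→5]: (222.9+199.5)/2 × 4 = 844.8
  [5→6]: (199.5+172.7)/2 × 1 = 186.1
  [6→12]: (172.7+70.6)/2 × 6 = 729.9
  [12→13]: (70.6+60.8)/2 × 1 = 65.7
  [13→14]: (60.8+52.4)/2 × 1 = 56.6
  Sum = 1994.55 µg/L·h

AUC = 1990 µg/L·h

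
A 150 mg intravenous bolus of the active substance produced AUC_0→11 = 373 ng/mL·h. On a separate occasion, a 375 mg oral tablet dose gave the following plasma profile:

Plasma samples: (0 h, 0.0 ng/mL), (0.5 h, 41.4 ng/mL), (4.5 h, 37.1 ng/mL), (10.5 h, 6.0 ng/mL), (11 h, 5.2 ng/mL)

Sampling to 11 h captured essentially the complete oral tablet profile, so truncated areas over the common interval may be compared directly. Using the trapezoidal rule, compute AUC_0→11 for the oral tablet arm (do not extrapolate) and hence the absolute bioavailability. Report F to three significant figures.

F = 0.321

Trapezoidal AUC_0→11 (oral tablet):
  [0→0.5]: (0.0+41.4)/2 × 0.5 = 10.35
  [0.5→4.5]: (41.4+37.1)/2 × 4 = 157.0
  [4.5→10.5]: (37.1+6.0)/2 × 6 = 129.3
  [10.5→11]: (6.0+5.2)/2 × 0.5 = 2.8
  Sum = 299.45 ng/mL·h
F = (AUC_ev/D_ev)/(AUC_iv/D_iv) = (299.45/375)/(373/150) = 0.798533/2.48667 = 0.3211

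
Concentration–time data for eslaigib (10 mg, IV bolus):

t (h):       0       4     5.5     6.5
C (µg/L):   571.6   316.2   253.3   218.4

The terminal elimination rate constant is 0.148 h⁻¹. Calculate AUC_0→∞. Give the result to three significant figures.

AUC = 3910 µg/L·h

Trapezoidal AUC_0→6.5:
  [0→4]: (571.6+316.2)/2 × 4 = 1775.6
  [4→5.5]: (316.2+253.3)/2 × 1.5 = 427.125
  [5.5→6.5]: (253.3+218.4)/2 × 1 = 235.85
  Sum = 2438.575 µg/L·h
Extrapolated tail: C_last / k_e = 218.4 / 0.148 = 1475.676
AUC_0→∞ = 2438.575 + 1475.676 = 3914.251 µg/L·h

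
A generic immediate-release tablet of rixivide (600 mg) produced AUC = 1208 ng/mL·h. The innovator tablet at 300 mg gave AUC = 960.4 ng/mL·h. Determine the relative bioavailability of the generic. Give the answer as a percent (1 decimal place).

F_rel = (AUC_test/D_test) / (AUC_ref/D_ref)
      = (1208/600) / (960.4/300)
      = 2.01333 / 3.20133 = 0.6289 = 62.89%

F_rel = 62.9%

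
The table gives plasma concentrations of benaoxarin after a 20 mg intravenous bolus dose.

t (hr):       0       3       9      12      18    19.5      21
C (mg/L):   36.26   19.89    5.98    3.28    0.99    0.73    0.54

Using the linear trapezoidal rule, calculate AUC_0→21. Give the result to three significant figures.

Trapezoidal AUC_0→21:
  [0→3]: (36.26+19.89)/2 × 3 = 84.225
  [3→9]: (19.89+5.98)/2 × 6 = 77.61
  [9→12]: (5.98+3.28)/2 × 3 = 13.89
  [12→18]: (3.28+0.99)/2 × 6 = 12.81
  [18→19.5]: (0.99+0.73)/2 × 1.5 = 1.29
  [19.5→21]: (0.73+0.54)/2 × 1.5 = 0.9525
  Sum = 190.7775 mg/L·hr

AUC = 191 mg/L·hr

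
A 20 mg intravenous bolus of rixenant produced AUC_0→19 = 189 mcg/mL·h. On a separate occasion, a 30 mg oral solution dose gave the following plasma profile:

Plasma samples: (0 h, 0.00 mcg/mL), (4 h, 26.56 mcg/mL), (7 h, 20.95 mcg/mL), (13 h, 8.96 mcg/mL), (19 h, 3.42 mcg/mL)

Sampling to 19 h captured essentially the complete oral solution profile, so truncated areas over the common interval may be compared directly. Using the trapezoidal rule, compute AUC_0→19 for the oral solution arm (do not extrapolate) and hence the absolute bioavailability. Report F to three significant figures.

Trapezoidal AUC_0→19 (oral solution):
  [0→4]: (0.00+26.56)/2 × 4 = 53.12
  [4→7]: (26.56+20.95)/2 × 3 = 71.265
  [7→13]: (20.95+8.96)/2 × 6 = 89.73
  [13→19]: (8.96+3.42)/2 × 6 = 37.14
  Sum = 251.255 mcg/mL·h
F = (AUC_ev/D_ev)/(AUC_iv/D_iv) = (251.255/30)/(189/20) = 8.37517/9.45 = 0.8863

F = 0.886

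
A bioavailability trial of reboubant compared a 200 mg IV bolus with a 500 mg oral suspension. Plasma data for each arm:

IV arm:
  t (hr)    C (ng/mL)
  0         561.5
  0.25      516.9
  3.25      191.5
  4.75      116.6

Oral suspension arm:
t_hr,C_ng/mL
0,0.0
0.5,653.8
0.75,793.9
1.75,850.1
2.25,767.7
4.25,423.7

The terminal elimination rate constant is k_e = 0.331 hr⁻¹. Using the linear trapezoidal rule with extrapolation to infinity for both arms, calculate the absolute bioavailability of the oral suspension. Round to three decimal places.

F = 0.908

Trapezoidal AUC_0→4.75 (IV):
  [0→0.25]: (561.5+516.9)/2 × 0.25 = 134.8
  [0.25→3.25]: (516.9+191.5)/2 × 3 = 1062.6
  [3.25→4.75]: (191.5+116.6)/2 × 1.5 = 231.075
  Sum = 1428.475 ng/mL·hr
IV tail: 116.6/0.331 = 352.266; AUC_iv,0→∞ = 1428.475 + 352.266 = 1780.741 ng/mL·hr
Trapezoidal AUC_0→4.25 (oral suspension):
  [0→0.5]: (0.0+653.8)/2 × 0.5 = 163.45
  [0.5→0.75]: (653.8+793.9)/2 × 0.25 = 180.9625
  [0.75→1.75]: (793.9+850.1)/2 × 1 = 822.0
  [1.75→2.25]: (850.1+767.7)/2 × 0.5 = 404.45
  [2.25→4.25]: (767.7+423.7)/2 × 2 = 1191.4
  Sum = 2762.2625 ng/mL·hr
oral suspension tail: 423.7/0.331 = 1280.060; AUC_ev,0→∞ = 2762.2625 + 1280.060 = 4042.3225 ng/mL·hr
F = (AUC_ev/D_ev)/(AUC_iv/D_iv) = (4042.3225/500)/(1780.741/200) = 8.084645/8.903705 = 0.9080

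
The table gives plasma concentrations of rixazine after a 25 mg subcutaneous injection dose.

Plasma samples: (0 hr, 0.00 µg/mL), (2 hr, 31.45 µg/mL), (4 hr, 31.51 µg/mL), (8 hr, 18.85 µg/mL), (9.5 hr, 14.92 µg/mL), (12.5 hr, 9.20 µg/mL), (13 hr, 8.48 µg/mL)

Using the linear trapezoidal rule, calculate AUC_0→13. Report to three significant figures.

AUC = 261 µg/mL·hr

Trapezoidal AUC_0→13:
  [0→2]: (0.00+31.45)/2 × 2 = 31.45
  [2→4]: (31.45+31.51)/2 × 2 = 62.96
  [4→8]: (31.51+18.85)/2 × 4 = 100.72
  [8→9.5]: (18.85+14.92)/2 × 1.5 = 25.3275
  [9.5→12.5]: (14.92+9.20)/2 × 3 = 36.18
  [12.5→13]: (9.20+8.48)/2 × 0.5 = 4.42
  Sum = 261.0575 µg/mL·hr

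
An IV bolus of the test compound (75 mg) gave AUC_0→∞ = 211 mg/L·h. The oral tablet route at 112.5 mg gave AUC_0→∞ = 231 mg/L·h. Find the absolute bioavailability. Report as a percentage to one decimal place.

F = (AUC_ev / D_ev) / (AUC_iv / D_iv)
  = (231/112.5) / (211/75)
  = 2.05333 / 2.81333 = 0.7299
  = 72.99%

F = 73.0%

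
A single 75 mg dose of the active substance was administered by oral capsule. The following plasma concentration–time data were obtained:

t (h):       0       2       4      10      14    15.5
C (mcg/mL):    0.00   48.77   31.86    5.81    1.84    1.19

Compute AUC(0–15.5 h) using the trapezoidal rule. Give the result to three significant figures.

Trapezoidal AUC_0→15.5:
  [0→2]: (0.00+48.77)/2 × 2 = 48.77
  [2→4]: (48.77+31.86)/2 × 2 = 80.63
  [4→10]: (31.86+5.81)/2 × 6 = 113.01
  [10→14]: (5.81+1.84)/2 × 4 = 15.3
  [14→15.5]: (1.84+1.19)/2 × 1.5 = 2.2725
  Sum = 259.9825 mcg/mL·h

AUC = 260 mcg/mL·h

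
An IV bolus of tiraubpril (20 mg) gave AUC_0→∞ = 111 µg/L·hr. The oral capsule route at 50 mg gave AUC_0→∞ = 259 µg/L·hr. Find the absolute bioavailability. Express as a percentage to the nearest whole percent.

F = (AUC_ev / D_ev) / (AUC_iv / D_iv)
  = (259/50) / (111/20)
  = 5.18 / 5.55 = 0.9333
  = 93.33%

F = 93%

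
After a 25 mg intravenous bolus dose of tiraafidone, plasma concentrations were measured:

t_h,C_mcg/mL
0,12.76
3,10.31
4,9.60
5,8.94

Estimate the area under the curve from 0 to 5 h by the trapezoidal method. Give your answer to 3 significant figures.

AUC = 53.8 mcg/mL·h

Trapezoidal AUC_0→5:
  [0→3]: (12.76+10.31)/2 × 3 = 34.605
  [3→4]: (10.31+9.60)/2 × 1 = 9.955
  [4→5]: (9.60+8.94)/2 × 1 = 9.27
  Sum = 53.83 mcg/mL·h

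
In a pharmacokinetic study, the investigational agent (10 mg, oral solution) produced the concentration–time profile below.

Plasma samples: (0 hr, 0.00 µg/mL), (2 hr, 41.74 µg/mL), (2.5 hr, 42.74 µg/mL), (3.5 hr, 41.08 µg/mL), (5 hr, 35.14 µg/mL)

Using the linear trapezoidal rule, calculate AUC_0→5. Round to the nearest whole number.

AUC = 162 µg/mL·hr

Trapezoidal AUC_0→5:
  [0→2]: (0.00+41.74)/2 × 2 = 41.74
  [2→2.5]: (41.74+42.74)/2 × 0.5 = 21.12
  [2.5→3.5]: (42.74+41.08)/2 × 1 = 41.91
  [3.5→5]: (41.08+35.14)/2 × 1.5 = 57.165
  Sum = 161.935 µg/mL·hr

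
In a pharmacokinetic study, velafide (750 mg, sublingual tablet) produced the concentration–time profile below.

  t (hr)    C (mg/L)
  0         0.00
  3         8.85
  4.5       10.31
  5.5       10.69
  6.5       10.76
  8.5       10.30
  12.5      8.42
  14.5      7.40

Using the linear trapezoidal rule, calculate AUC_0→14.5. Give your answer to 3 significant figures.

AUC = 123 mg/L·hr

Trapezoidal AUC_0→14.5:
  [0→3]: (0.00+8.85)/2 × 3 = 13.275
  [3→4.5]: (8.85+10.31)/2 × 1.5 = 14.37
  [4.5→5.5]: (10.31+10.69)/2 × 1 = 10.5
  [5.5→6.5]: (10.69+10.76)/2 × 1 = 10.725
  [6.5→8.5]: (10.76+10.30)/2 × 2 = 21.06
  [8.5→12.5]: (10.30+8.42)/2 × 4 = 37.44
  [12.5→14.5]: (8.42+7.40)/2 × 2 = 15.82
  Sum = 123.19 mg/L·hr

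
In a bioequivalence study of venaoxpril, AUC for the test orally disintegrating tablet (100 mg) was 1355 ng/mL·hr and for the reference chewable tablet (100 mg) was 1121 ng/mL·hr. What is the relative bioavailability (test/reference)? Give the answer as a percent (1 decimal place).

F_rel = (AUC_test/D_test) / (AUC_ref/D_ref)
      = (1355/100) / (1121/100)
      = 13.55 / 11.21 = 1.2087 = 120.87%

F_rel = 120.9%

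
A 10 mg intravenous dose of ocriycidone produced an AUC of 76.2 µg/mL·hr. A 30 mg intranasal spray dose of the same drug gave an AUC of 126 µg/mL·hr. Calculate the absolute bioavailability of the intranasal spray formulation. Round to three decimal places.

F = 0.551

F = (AUC_ev / D_ev) / (AUC_iv / D_iv)
  = (126/30) / (76.2/10)
  = 4.2 / 7.62 = 0.5512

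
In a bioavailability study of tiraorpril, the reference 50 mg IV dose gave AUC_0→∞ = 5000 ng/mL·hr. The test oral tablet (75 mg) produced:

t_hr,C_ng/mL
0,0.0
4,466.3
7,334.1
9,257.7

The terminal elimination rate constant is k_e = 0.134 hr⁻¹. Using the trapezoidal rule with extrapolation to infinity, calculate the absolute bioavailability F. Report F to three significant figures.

Trapezoidal AUC_0→9 (oral tablet):
  [0→4]: (0.0+466.3)/2 × 4 = 932.6
  [4→7]: (466.3+334.1)/2 × 3 = 1200.6
  [7→9]: (334.1+257.7)/2 × 2 = 591.8
  Sum = 2725.0 ng/mL·hr
Tail: C_last/k_e = 257.7/0.134 = 1923.134
AUC_0→∞ (oral tablet) = 2725.0 + 1923.134 = 4648.134 ng/mL·hr
F = (AUC_ev/D_ev)/(AUC_iv/D_iv) = (4648.134/75)/(5000/50) = 61.97512/100 = 0.6198

F = 0.620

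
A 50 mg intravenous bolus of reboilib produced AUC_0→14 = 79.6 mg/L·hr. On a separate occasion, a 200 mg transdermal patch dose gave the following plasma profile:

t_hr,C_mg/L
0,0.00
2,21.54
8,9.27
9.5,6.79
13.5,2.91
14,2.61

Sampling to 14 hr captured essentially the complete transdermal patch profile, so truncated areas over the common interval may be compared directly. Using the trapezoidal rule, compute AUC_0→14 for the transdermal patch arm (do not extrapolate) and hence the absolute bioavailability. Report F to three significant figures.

F = 0.461

Trapezoidal AUC_0→14 (transdermal patch):
  [0→2]: (0.00+21.54)/2 × 2 = 21.54
  [2→8]: (21.54+9.27)/2 × 6 = 92.43
  [8→9.5]: (9.27+6.79)/2 × 1.5 = 12.045
  [9.5→13.5]: (6.79+2.91)/2 × 4 = 19.4
  [13.5→14]: (2.91+2.61)/2 × 0.5 = 1.38
  Sum = 146.795 mg/L·hr
F = (AUC_ev/D_ev)/(AUC_iv/D_iv) = (146.795/200)/(79.6/50) = 0.733975/1.592 = 0.4610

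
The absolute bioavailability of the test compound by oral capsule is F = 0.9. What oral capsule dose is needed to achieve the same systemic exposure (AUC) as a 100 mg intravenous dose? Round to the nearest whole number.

D_oral = 111 mg

For equal systemic exposure: F × D_ev = D_iv
D_ev = D_iv / F = 100 / 0.9 = 111.111 mg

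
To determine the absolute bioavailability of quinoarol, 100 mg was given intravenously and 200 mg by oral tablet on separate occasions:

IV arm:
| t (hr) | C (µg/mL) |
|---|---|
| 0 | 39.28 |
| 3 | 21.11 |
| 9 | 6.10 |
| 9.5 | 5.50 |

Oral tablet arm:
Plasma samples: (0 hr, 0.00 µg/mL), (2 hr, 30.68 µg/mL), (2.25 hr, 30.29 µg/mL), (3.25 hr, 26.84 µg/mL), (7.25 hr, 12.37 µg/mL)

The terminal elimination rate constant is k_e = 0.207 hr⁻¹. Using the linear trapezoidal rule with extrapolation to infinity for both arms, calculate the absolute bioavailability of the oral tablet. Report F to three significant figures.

F = 0.508

Trapezoidal AUC_0→9.5 (IV):
  [0→3]: (39.28+21.11)/2 × 3 = 90.585
  [3→9]: (21.11+6.10)/2 × 6 = 81.63
  [9→9.5]: (6.10+5.50)/2 × 0.5 = 2.9
  Sum = 175.115 µg/mL·hr
IV tail: 5.50/0.207 = 26.570; AUC_iv,0→∞ = 175.115 + 26.570 = 201.685 µg/mL·hr
Trapezoidal AUC_0→7.25 (oral tablet):
  [0→2]: (0.00+30.68)/2 × 2 = 30.68
  [2→2.25]: (30.68+30.29)/2 × 0.25 = 7.62125
  [2.25→3.25]: (30.29+26.84)/2 × 1 = 28.565
  [3.25→7.25]: (26.84+12.37)/2 × 4 = 78.42
  Sum = 145.28625 µg/mL·hr
oral tablet tail: 12.37/0.207 = 59.758; AUC_ev,0→∞ = 145.28625 + 59.758 = 205.04425 µg/mL·hr
F = (AUC_ev/D_ev)/(AUC_iv/D_iv) = (205.04425/200)/(201.685/100) = 1.02522/2.01685 = 0.5083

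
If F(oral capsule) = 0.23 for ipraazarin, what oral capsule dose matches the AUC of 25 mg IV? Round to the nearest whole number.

D_oral = 109 mg

For equal systemic exposure: F × D_ev = D_iv
D_ev = D_iv / F = 25 / 0.23 = 108.696 mg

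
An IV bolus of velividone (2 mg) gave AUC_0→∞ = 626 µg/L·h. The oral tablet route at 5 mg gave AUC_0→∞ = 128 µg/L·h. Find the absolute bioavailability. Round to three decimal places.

F = (AUC_ev / D_ev) / (AUC_iv / D_iv)
  = (128/5) / (626/2)
  = 25.6 / 313 = 0.0818

F = 0.082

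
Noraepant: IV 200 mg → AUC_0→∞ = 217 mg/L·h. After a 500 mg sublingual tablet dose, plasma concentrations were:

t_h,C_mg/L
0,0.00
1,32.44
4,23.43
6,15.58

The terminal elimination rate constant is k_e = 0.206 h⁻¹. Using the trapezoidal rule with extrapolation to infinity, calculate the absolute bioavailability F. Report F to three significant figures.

Trapezoidal AUC_0→6 (sublingual tablet):
  [0→1]: (0.00+32.44)/2 × 1 = 16.22
  [1→4]: (32.44+23.43)/2 × 3 = 83.805
  [4→6]: (23.43+15.58)/2 × 2 = 39.01
  Sum = 139.035 mg/L·h
Tail: C_last/k_e = 15.58/0.206 = 75.631
AUC_0→∞ (sublingual tablet) = 139.035 + 75.631 = 214.666 mg/L·h
F = (AUC_ev/D_ev)/(AUC_iv/D_iv) = (214.666/500)/(217/200) = 0.429332/1.085 = 0.3957

F = 0.396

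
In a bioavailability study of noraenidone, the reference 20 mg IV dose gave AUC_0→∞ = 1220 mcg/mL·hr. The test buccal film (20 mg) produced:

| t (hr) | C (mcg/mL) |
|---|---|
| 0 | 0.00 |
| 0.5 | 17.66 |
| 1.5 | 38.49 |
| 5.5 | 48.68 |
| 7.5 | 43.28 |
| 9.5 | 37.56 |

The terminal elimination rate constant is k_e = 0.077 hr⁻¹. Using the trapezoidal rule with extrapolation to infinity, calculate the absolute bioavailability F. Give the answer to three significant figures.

F = 0.711

Trapezoidal AUC_0→9.5 (buccal film):
  [0→0.5]: (0.00+17.66)/2 × 0.5 = 4.415
  [0.5→1.5]: (17.66+38.49)/2 × 1 = 28.075
  [1.5→5.5]: (38.49+48.68)/2 × 4 = 174.34
  [5.5→7.5]: (48.68+43.28)/2 × 2 = 91.96
  [7.5→9.5]: (43.28+37.56)/2 × 2 = 80.84
  Sum = 379.63 mcg/mL·hr
Tail: C_last/k_e = 37.56/0.077 = 487.792
AUC_0→∞ (buccal film) = 379.63 + 487.792 = 867.422 mcg/mL·hr
F = (AUC_ev/D_ev)/(AUC_iv/D_iv) = (867.422/20)/(1220/20) = 43.3711/61 = 0.7110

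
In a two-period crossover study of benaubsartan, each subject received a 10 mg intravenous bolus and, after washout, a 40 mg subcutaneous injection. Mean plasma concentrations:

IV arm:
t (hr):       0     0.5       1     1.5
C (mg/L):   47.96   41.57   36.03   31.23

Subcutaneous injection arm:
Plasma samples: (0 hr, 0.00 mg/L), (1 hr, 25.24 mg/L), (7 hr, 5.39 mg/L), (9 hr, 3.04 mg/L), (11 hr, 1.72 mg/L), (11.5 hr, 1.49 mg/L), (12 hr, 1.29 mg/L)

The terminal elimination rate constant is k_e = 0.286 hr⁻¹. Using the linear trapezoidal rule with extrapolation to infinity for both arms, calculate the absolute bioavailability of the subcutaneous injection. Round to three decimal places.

F = 0.184

Trapezoidal AUC_0→1.5 (IV):
  [0→0.5]: (47.96+41.57)/2 × 0.5 = 22.3825
  [0.5→1]: (41.57+36.03)/2 × 0.5 = 19.4
  [1→1.5]: (36.03+31.23)/2 × 0.5 = 16.815
  Sum = 58.5975 mg/L·hr
IV tail: 31.23/0.286 = 109.196; AUC_iv,0→∞ = 58.5975 + 109.196 = 167.7935 mg/L·hr
Trapezoidal AUC_0→12 (subcutaneous injection):
  [0→1]: (0.00+25.24)/2 × 1 = 12.62
  [1→7]: (25.24+5.39)/2 × 6 = 91.89
  [7→9]: (5.39+3.04)/2 × 2 = 8.43
  [9→11]: (3.04+1.72)/2 × 2 = 4.76
  [11→11.5]: (1.72+1.49)/2 × 0.5 = 0.8025
  [11.5→12]: (1.49+1.29)/2 × 0.5 = 0.695
  Sum = 119.1975 mg/L·hr
subcutaneous injection tail: 1.29/0.286 = 4.510; AUC_ev,0→∞ = 119.1975 + 4.510 = 123.7075 mg/L·hr
F = (AUC_ev/D_ev)/(AUC_iv/D_iv) = (123.7075/40)/(167.7935/10) = 3.0926875/16.77935 = 0.1843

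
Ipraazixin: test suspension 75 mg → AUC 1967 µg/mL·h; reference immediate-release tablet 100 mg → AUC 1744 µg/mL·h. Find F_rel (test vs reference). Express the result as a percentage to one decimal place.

F_rel = (AUC_test/D_test) / (AUC_ref/D_ref)
      = (1967/75) / (1744/100)
      = 26.2267 / 17.44 = 1.5038 = 150.38%

F_rel = 150.4%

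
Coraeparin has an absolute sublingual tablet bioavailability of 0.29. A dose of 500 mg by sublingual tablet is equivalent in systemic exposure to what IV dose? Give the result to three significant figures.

Systemic exposure from an extravascular dose = F × D_ev, so the equivalent IV dose is F × D_ev.
D_iv = F × D_ev = 0.29 × 500 = 145 mg

D_iv = 145 mg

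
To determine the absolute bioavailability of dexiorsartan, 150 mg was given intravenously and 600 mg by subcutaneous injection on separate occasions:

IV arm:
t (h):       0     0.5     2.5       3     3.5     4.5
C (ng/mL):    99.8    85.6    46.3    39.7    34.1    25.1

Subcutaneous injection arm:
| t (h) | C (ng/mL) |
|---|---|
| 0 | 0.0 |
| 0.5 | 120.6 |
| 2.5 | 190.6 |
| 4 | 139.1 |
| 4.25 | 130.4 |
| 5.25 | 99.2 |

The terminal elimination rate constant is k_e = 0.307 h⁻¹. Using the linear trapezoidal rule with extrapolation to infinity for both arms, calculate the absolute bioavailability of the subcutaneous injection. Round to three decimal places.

F = 0.804

Trapezoidal AUC_0→4.5 (IV):
  [0→0.5]: (99.8+85.6)/2 × 0.5 = 46.35
  [0.5→2.5]: (85.6+46.3)/2 × 2 = 131.9
  [2.5→3]: (46.3+39.7)/2 × 0.5 = 21.5
  [3→3.5]: (39.7+34.1)/2 × 0.5 = 18.45
  [3.5→4.5]: (34.1+25.1)/2 × 1 = 29.6
  Sum = 247.8 ng/mL·h
IV tail: 25.1/0.307 = 81.759; AUC_iv,0→∞ = 247.8 + 81.759 = 329.559 ng/mL·h
Trapezoidal AUC_0→5.25 (subcutaneous injection):
  [0→0.5]: (0.0+120.6)/2 × 0.5 = 30.15
  [0.5→2.5]: (120.6+190.6)/2 × 2 = 311.2
  [2.5→4]: (190.6+139.1)/2 × 1.5 = 247.275
  [4→4.25]: (139.1+130.4)/2 × 0.25 = 33.6875
  [4.25→5.25]: (130.4+99.2)/2 × 1 = 114.8
  Sum = 737.1125 ng/mL·h
subcutaneous injection tail: 99.2/0.307 = 323.127; AUC_ev,0→∞ = 737.1125 + 323.127 = 1060.2395 ng/mL·h
F = (AUC_ev/D_ev)/(AUC_iv/D_iv) = (1060.2395/600)/(329.559/150) = 1.76707/2.19706 = 0.8043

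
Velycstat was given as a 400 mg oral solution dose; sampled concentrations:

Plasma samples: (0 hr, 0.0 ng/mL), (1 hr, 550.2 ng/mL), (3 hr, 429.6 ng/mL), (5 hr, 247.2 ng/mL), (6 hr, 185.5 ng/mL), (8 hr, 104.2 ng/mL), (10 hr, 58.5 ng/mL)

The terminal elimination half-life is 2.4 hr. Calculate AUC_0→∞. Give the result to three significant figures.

AUC = 2800 ng/mL·hr

Trapezoidal AUC_0→10:
  [0→1]: (0.0+550.2)/2 × 1 = 275.1
  [1→3]: (550.2+429.6)/2 × 2 = 979.8
  [3→5]: (429.6+247.2)/2 × 2 = 676.8
  [5→6]: (247.2+185.5)/2 × 1 = 216.35
  [6→8]: (185.5+104.2)/2 × 2 = 289.7
  [8→10]: (104.2+58.5)/2 × 2 = 162.7
  Sum = 2600.45 ng/mL·hr
k_e = ln2 / t½ = 0.693147 / 2.4 = 0.2888 hr^-1
Extrapolated tail: C_last / k_e = 58.5 / 0.2888 = 202.562
AUC_0→∞ = 2600.45 + 202.562 = 2803.012 ng/mL·hr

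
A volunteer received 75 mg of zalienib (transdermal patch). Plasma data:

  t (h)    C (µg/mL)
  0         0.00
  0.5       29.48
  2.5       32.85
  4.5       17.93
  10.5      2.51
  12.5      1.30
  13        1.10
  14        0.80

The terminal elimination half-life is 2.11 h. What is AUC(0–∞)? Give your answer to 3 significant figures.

AUC = 190 µg/mL·h

Trapezoidal AUC_0→14:
  [0→0.5]: (0.00+29.48)/2 × 0.5 = 7.37
  [0.5→2.5]: (29.48+32.85)/2 × 2 = 62.33
  [2.5→4.5]: (32.85+17.93)/2 × 2 = 50.78
  [4.5→10.5]: (17.93+2.51)/2 × 6 = 61.32
  [10.5→12.5]: (2.51+1.30)/2 × 2 = 3.81
  [12.5→13]: (1.30+1.10)/2 × 0.5 = 0.6
  [13→14]: (1.10+0.80)/2 × 1 = 0.95
  Sum = 187.16 µg/mL·h
k_e = ln2 / t½ = 0.693147 / 2.11 = 0.3285 h^-1
Extrapolated tail: C_last / k_e = 0.80 / 0.3285 = 2.435
AUC_0→∞ = 187.16 + 2.435 = 189.595 µg/mL·h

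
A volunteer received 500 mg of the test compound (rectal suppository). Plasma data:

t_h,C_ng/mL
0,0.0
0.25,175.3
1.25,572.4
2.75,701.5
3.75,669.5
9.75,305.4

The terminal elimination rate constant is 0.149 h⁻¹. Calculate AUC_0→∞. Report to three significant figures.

AUC = 7010 ng/mL·h

Trapezoidal AUC_0→9.75:
  [0→0.25]: (0.0+175.3)/2 × 0.25 = 21.9125
  [0.25→1.25]: (175.3+572.4)/2 × 1 = 373.85
  [1.25→2.75]: (572.4+701.5)/2 × 1.5 = 955.425
  [2.75→3.75]: (701.5+669.5)/2 × 1 = 685.5
  [3.75→9.75]: (669.5+305.4)/2 × 6 = 2924.7
  Sum = 4961.3875 ng/mL·h
Extrapolated tail: C_last / k_e = 305.4 / 0.149 = 2049.664
AUC_0→∞ = 4961.3875 + 2049.664 = 7011.0515 ng/mL·h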